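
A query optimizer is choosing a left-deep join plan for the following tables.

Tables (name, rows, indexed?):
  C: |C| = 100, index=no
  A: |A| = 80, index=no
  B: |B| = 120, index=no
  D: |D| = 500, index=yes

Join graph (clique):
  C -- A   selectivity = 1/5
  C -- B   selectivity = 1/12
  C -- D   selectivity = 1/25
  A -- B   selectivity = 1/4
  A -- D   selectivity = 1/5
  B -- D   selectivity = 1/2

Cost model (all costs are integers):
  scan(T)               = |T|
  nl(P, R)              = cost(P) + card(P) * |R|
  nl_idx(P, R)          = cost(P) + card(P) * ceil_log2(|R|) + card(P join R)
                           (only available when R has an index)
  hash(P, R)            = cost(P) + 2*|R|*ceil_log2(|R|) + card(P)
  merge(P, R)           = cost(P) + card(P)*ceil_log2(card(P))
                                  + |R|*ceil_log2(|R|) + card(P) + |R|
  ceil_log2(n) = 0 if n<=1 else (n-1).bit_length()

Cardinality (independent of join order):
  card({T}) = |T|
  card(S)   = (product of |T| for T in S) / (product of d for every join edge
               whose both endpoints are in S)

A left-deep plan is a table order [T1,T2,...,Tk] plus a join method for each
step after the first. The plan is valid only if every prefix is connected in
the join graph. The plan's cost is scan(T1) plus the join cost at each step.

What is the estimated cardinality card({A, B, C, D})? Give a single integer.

Tables in S: A(80), B(120), C(100), D(500)
Edges inside S: C-A(d=5), C-B(d=12), C-D(d=25), A-B(d=4), A-D(d=5), B-D(d=2)
numerator = 80 * 120 * 100 * 500 = 480000000
denominator = 5 * 12 * 25 * 4 * 5 * 2 = 60000
card(S) = 480000000 / 60000 = 8000

8000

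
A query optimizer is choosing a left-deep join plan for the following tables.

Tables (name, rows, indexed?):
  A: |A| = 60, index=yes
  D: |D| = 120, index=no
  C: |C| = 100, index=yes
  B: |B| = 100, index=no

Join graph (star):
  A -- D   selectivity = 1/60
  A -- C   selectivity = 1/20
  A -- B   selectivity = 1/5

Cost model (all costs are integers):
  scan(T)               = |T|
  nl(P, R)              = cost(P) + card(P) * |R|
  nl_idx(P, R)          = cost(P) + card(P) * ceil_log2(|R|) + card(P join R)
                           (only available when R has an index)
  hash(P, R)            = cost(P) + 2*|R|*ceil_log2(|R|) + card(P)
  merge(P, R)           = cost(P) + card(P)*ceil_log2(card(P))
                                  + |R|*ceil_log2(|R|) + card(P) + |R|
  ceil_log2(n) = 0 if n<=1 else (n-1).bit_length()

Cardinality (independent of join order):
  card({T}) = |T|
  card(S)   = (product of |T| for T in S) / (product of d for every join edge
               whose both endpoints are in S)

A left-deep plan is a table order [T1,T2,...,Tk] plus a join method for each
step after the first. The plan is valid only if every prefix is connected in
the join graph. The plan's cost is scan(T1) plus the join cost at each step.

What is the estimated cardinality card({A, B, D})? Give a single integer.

Tables in S: A(60), B(100), D(120)
Edges inside S: A-D(d=60), A-B(d=5)
numerator = 60 * 100 * 120 = 720000
denominator = 60 * 5 = 300
card(S) = 720000 / 300 = 2400

2400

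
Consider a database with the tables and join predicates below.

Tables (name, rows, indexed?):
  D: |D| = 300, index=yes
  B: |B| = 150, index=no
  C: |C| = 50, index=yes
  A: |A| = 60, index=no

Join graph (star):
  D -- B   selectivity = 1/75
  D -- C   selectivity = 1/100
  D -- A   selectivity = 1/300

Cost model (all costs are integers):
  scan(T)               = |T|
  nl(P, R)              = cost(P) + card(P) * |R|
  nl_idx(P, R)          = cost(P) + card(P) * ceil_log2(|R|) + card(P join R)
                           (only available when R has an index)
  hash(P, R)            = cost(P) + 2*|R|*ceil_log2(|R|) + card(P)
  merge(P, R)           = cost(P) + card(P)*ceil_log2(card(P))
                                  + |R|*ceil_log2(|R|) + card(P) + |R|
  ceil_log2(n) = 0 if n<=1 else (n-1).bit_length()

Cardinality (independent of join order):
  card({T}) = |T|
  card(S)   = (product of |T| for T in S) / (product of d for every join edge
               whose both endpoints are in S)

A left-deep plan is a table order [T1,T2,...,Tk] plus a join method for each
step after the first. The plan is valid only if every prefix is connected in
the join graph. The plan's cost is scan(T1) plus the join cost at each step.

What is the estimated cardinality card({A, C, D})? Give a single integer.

30

Tables in S: A(60), C(50), D(300)
Edges inside S: D-C(d=100), D-A(d=300)
numerator = 60 * 50 * 300 = 900000
denominator = 100 * 300 = 30000
card(S) = 900000 / 30000 = 30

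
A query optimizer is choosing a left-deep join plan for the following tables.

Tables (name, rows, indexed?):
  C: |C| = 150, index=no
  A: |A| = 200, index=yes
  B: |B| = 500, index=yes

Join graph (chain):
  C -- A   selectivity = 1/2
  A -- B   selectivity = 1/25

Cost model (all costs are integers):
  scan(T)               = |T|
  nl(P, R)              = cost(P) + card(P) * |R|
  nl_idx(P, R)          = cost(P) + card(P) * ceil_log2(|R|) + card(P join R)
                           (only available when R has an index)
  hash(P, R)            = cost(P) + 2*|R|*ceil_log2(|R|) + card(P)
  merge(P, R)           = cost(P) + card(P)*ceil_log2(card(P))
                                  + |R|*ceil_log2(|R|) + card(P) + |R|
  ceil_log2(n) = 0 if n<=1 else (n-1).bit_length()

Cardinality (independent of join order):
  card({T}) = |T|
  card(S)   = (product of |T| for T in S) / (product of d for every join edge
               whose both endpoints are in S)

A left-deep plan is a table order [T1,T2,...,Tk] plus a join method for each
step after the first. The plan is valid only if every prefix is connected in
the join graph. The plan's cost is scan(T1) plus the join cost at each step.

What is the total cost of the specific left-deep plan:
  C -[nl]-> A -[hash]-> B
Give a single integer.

54150

step 1: scan C: cost=150, card=150
step 2: join A via nl
    card(P join A) = 150*200/(2) = 15000
    cost = 150 + 150*200 = 30150
step 3: join B via hash
    card(P join B) = 15000*500/(25) = 300000
    cost = 30150 + 2*500*9 + 15000 = 54150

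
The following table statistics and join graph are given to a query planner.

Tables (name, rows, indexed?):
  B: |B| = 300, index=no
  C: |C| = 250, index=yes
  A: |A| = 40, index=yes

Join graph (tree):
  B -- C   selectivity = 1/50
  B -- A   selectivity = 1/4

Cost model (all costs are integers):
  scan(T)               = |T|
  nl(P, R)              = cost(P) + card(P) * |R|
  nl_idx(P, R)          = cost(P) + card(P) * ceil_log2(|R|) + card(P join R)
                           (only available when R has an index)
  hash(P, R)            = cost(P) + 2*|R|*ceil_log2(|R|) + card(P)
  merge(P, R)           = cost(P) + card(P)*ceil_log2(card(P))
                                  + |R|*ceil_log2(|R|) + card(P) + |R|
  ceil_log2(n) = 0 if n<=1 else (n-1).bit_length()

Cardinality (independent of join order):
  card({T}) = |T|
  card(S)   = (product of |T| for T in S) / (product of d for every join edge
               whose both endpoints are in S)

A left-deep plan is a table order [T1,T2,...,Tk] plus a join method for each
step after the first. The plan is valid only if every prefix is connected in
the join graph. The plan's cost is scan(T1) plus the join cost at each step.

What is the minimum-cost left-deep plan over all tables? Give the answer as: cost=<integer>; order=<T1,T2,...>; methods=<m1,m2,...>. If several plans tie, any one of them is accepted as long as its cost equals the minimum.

Selinger DP (subsets sized 1..n):
  {B}: scan cost=300, card=300
  {C}: scan cost=250, card=250
  {A}: scan cost=40, card=40
  {BC}: card=1500; try (C,nl_idx)→4200, (C,hash)→4600, (B,merge)→5500, (C,merge)→5550, (B,hash)→5900, (B,nl)→75250 …(+1); best=4200 via (C,nl_idx)
  {AB}: card=3000; try (A,hash)→1080, (B,merge)→3320, (A,merge)→3580, (A,nl_idx)→5100, (B,hash)→5480, (B,nl)→12040 …(+1); best=1080 via (A,hash)
  {ABC}: card=15000; try (A,hash)→6180, (C,hash)→8080, (A,merge)→22480, (A,nl_idx)→28200, (C,nl_idx)→40080, (C,merge)→42330 …(+2); best=6180 via (A,hash)

cost=6180; order=B,C,A; methods=nl_idx,hash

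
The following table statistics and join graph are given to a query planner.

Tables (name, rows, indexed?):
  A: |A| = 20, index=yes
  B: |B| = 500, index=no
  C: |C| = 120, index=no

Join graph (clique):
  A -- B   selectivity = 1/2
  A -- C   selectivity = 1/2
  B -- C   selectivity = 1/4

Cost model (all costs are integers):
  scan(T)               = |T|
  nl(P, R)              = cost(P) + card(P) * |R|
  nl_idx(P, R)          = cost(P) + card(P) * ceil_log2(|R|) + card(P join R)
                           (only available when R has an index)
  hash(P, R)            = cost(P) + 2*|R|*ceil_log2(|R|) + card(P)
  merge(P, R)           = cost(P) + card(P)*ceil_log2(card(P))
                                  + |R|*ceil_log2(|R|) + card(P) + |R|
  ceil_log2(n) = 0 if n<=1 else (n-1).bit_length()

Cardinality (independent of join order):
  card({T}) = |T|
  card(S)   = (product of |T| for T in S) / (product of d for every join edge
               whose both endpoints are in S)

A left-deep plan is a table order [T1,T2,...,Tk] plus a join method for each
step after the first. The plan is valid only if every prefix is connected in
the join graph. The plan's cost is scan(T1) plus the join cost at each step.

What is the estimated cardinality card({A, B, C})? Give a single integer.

Tables in S: A(20), B(500), C(120)
Edges inside S: A-B(d=2), A-C(d=2), B-C(d=4)
numerator = 20 * 500 * 120 = 1200000
denominator = 2 * 2 * 4 = 16
card(S) = 1200000 / 16 = 75000

75000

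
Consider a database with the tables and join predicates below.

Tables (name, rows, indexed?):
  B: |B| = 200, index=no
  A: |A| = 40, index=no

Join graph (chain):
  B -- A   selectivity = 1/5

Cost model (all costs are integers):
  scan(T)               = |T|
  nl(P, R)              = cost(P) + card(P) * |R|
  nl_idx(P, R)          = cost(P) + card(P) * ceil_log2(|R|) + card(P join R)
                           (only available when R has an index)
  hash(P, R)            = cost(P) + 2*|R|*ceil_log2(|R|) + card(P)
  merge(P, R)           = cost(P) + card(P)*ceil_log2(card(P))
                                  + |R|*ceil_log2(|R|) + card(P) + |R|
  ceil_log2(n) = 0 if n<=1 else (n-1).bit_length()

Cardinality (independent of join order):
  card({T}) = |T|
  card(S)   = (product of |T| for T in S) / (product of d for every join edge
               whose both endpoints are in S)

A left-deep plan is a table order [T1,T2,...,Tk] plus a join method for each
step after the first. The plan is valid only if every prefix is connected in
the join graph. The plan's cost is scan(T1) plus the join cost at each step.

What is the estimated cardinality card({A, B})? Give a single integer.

1600

Tables in S: A(40), B(200)
Edges inside S: B-A(d=5)
numerator = 40 * 200 = 8000
denominator = 5 = 5
card(S) = 8000 / 5 = 1600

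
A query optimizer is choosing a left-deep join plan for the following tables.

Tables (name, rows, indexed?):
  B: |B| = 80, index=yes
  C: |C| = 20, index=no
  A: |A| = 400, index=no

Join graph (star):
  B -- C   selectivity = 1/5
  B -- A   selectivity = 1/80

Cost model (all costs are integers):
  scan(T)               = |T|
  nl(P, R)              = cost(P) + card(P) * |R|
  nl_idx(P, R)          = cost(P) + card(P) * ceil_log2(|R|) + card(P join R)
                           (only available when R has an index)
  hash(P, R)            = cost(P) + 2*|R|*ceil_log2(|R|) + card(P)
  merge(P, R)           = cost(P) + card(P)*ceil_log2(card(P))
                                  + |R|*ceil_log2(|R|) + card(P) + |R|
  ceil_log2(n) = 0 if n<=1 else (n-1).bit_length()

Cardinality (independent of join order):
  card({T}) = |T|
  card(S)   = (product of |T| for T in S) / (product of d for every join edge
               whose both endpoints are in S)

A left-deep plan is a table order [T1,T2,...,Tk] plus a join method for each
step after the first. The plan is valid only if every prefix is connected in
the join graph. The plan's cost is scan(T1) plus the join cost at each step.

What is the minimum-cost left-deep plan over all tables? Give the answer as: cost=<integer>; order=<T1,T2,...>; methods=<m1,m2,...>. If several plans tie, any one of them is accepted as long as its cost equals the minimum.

Selinger DP (subsets sized 1..n):
  {B}: scan cost=80, card=80
  {C}: scan cost=20, card=20
  {A}: scan cost=400, card=400
  {BC}: card=320; try (C,hash)→360, (B,nl_idx)→480, (B,merge)→780, (C,merge)→840, (B,hash)→1160, (B,nl)→1620 …(+1); best=360 via (C,hash)
  {AB}: card=400; try (B,hash)→1920, (B,nl_idx)→3600, (A,merge)→4720, (B,merge)→5040, (A,hash)→7360, (A,nl)→32080 …(+1); best=1920 via (B,hash)
  {ABC}: card=1600; try (C,hash)→2520, (C,merge)→6040, (A,merge)→7560, (A,hash)→7880, (C,nl)→9920, (A,nl)→128360; best=2520 via (C,hash)

cost=2520; order=A,B,C; methods=hash,hash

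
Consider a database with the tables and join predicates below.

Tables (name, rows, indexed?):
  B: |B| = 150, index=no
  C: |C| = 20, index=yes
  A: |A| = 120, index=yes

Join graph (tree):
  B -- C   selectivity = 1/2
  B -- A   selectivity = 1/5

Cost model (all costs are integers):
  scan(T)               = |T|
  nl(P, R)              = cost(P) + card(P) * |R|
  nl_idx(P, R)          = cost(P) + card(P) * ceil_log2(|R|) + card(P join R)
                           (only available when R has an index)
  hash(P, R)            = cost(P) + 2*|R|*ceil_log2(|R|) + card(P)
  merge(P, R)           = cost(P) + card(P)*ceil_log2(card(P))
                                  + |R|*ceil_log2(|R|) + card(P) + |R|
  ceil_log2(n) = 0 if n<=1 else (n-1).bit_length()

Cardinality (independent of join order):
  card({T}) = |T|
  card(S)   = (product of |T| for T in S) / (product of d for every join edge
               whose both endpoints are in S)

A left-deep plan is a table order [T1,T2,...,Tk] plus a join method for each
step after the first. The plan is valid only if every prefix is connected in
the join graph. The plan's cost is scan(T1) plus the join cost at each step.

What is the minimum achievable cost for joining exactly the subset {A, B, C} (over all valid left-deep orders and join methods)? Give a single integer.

3680

Selinger DP over subsets of {A,B,C}:
  {B}: scan cost=150, card=150
  {C}: scan cost=20, card=20
  {A}: scan cost=120, card=120
  {BC}: card=1500; try (C,hash)→500, (B,merge)→1490, (C,merge)→1620, (C,nl_idx)→2400, (B,hash)→2440, (B,nl)→3020 …(+1); best=500 via (C,hash)
  {AB}: card=3600; try (A,hash)→1980, (B,merge)→2430, (A,merge)→2460, (B,hash)→2640, (A,nl_idx)→4800, (B,nl)→18120 …(+1); best=1980 via (A,hash)
  {ABC}: card=36000; try (A,hash)→3680, (C,hash)→5780, (A,merge)→19460, (A,nl_idx)→47000, (C,merge)→48900, (C,nl_idx)→55980 …(+2); best=3680 via (A,hash)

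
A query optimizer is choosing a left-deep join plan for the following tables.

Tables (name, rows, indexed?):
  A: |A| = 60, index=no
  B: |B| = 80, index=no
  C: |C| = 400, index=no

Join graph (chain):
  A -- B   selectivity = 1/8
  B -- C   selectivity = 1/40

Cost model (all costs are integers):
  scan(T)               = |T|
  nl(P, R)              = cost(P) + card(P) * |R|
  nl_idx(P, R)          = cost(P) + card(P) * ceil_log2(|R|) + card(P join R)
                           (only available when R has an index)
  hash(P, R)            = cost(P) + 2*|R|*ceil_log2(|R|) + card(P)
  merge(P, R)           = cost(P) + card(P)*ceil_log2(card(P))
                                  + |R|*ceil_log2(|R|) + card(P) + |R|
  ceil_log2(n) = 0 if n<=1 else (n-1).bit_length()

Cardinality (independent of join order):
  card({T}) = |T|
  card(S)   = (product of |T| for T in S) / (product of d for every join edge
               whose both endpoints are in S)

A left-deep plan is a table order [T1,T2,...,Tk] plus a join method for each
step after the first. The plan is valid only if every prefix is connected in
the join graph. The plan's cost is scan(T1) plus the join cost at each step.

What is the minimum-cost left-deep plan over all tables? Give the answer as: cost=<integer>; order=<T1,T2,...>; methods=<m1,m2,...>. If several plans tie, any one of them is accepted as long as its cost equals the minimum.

cost=3440; order=C,B,A; methods=hash,hash

Selinger DP (subsets sized 1..n):
  {A}: scan cost=60, card=60
  {B}: scan cost=80, card=80
  {C}: scan cost=400, card=400
  {AB}: card=600; try (A,hash)→880, (B,merge)→1120, (A,merge)→1140, (B,hash)→1240, (B,nl)→4860, (A,nl)→4880; best=880 via (A,hash)
  {BC}: card=800; try (B,hash)→1920, (C,merge)→4720, (B,merge)→5040, (C,hash)→7360, (C,nl)→32080, (B,nl)→32400; best=1920 via (B,hash)
  {ABC}: card=6000; try (A,hash)→3440, (C,hash)→8680, (A,merge)→11140, (C,merge)→11480, (A,nl)→49920, (C,nl)→240880; best=3440 via (A,hash)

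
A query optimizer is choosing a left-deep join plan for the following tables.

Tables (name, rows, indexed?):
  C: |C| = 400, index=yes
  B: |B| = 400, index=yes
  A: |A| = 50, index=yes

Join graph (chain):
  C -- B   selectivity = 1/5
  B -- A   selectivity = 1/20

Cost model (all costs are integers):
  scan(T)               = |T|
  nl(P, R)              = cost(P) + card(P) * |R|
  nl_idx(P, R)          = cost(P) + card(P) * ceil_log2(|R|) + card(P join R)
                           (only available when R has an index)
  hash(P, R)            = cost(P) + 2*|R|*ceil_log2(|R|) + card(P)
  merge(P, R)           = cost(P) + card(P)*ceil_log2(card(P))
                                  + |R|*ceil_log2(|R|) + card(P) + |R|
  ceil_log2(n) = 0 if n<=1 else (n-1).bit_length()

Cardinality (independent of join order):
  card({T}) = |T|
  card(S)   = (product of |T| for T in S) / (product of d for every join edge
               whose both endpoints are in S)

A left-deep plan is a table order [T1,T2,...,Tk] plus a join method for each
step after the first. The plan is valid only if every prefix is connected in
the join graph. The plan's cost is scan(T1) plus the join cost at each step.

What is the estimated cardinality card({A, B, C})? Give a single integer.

Tables in S: A(50), B(400), C(400)
Edges inside S: C-B(d=5), B-A(d=20)
numerator = 50 * 400 * 400 = 8000000
denominator = 5 * 20 = 100
card(S) = 8000000 / 100 = 80000

80000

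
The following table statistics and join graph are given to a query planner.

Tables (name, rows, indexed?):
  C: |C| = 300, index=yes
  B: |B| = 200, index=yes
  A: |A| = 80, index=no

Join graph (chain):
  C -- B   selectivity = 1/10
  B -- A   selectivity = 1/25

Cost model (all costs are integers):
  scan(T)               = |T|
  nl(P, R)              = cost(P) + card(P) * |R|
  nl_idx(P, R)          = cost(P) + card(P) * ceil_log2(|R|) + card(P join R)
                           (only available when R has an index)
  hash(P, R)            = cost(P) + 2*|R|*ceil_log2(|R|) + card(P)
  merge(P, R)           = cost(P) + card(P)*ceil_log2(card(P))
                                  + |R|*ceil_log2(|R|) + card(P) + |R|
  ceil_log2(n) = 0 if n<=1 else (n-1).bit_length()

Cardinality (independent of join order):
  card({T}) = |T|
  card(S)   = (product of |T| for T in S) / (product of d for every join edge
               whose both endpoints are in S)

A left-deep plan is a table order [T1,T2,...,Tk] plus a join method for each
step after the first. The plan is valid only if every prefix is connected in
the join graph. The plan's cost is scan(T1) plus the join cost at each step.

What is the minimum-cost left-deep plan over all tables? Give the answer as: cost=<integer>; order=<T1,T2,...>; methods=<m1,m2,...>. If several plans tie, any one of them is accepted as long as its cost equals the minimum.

cost=7400; order=A,B,C; methods=nl_idx,hash

Selinger DP (subsets sized 1..n):
  {C}: scan cost=300, card=300
  {B}: scan cost=200, card=200
  {A}: scan cost=80, card=80
  {BC}: card=6000; try (B,hash)→3800, (C,merge)→5000, (B,merge)→5100, (C,hash)→5800, (C,nl_idx)→8000, (B,nl_idx)→8700 …(+2); best=3800 via (B,hash)
  {AB}: card=640; try (B,nl_idx)→1360, (A,hash)→1520, (B,merge)→2520, (A,merge)→2640, (B,hash)→3360, (B,nl)→16080 …(+1); best=1360 via (B,nl_idx)
  {ABC}: card=19200; try (C,hash)→7400, (A,hash)→10920, (C,merge)→11400, (C,nl_idx)→26320, (A,merge)→88440, (C,nl)→193360 …(+1); best=7400 via (C,hash)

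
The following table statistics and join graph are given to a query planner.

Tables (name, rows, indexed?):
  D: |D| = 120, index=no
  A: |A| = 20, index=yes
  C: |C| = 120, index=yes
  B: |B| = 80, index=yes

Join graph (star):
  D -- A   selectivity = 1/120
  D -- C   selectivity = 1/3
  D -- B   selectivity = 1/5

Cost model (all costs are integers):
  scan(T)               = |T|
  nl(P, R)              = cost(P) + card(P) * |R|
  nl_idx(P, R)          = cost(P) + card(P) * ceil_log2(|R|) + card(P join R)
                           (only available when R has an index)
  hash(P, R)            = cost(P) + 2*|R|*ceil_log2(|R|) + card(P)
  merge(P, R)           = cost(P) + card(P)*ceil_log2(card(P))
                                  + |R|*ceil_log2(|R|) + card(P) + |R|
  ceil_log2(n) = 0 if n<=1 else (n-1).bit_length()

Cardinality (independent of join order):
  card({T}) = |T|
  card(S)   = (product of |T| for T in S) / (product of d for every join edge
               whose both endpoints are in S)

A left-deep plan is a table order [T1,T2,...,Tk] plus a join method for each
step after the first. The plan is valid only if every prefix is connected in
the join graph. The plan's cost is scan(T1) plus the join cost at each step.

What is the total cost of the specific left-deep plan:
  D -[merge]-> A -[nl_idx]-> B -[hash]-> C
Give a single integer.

3660

step 1: scan D: cost=120, card=120
step 2: join A via merge
    card(P join A) = 120*20/(120) = 20
    cost = 120 + 120*7 + 20*5 + 120 + 20 = 1200
step 3: join B via nl_idx
    card(P join B) = 20*80/(5) = 320
    cost = 1200 + 20*7 + 320 = 1660
step 4: join C via hash
    card(P join C) = 320*120/(3) = 12800
    cost = 1660 + 2*120*7 + 320 = 3660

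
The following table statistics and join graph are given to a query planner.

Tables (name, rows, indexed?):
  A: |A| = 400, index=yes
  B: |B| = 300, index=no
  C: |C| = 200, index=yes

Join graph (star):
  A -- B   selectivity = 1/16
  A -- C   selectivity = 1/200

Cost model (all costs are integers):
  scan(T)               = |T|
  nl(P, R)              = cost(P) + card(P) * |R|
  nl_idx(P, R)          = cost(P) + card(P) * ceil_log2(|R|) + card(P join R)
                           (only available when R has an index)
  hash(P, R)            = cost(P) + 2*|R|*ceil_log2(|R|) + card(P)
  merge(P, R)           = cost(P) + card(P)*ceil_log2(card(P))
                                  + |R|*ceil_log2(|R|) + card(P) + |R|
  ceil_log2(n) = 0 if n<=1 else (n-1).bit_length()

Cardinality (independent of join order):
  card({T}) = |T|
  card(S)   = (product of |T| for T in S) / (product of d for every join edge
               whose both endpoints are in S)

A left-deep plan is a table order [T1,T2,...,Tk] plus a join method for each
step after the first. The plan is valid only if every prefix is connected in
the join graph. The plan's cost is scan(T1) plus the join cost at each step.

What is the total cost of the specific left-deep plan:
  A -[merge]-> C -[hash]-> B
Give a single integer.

12000

step 1: scan A: cost=400, card=400
step 2: join C via merge
    card(P join C) = 400*200/(200) = 400
    cost = 400 + 400*9 + 200*8 + 400 + 200 = 6200
step 3: join B via hash
    card(P join B) = 400*300/(16) = 7500
    cost = 6200 + 2*300*9 + 400 = 12000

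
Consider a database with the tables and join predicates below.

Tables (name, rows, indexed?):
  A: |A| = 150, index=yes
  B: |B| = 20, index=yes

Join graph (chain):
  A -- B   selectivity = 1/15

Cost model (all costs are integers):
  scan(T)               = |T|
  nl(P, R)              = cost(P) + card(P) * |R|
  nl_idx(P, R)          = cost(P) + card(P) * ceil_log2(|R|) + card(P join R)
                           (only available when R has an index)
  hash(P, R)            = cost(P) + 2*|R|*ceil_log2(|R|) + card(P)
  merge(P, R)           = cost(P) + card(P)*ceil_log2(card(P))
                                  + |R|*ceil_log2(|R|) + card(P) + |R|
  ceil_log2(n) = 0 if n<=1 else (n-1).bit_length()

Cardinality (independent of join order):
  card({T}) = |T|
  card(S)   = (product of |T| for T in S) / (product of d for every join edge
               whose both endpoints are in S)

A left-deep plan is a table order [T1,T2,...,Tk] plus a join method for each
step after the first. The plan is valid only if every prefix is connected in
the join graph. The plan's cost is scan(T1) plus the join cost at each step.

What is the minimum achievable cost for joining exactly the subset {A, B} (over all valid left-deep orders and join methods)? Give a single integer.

Selinger DP over subsets of {A,B}:
  {A}: scan cost=150, card=150
  {B}: scan cost=20, card=20
  {AB}: card=200; try (A,nl_idx)→380, (B,hash)→500, (B,nl_idx)→1100, (A,merge)→1490, (B,merge)→1620, (A,hash)→2440 …(+2); best=380 via (A,nl_idx)

380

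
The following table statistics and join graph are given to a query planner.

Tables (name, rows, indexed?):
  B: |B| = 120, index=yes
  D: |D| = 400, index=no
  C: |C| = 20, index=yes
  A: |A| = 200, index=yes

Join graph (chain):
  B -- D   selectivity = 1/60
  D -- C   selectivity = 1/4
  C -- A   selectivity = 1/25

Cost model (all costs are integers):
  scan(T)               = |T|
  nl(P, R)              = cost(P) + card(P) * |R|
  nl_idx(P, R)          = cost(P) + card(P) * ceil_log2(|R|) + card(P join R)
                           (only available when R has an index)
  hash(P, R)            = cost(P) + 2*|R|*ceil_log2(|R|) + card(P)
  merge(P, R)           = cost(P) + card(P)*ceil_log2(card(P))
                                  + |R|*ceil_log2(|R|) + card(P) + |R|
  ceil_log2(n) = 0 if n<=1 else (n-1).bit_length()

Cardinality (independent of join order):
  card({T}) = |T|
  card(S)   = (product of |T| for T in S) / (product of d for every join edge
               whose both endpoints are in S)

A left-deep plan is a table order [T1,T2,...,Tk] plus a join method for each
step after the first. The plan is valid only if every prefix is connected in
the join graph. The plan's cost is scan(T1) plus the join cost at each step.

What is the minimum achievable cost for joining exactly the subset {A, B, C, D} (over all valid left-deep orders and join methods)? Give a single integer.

Selinger DP over subsets of {A,B,C,D}:
  {B}: scan cost=120, card=120
  {D}: scan cost=400, card=400
  {C}: scan cost=20, card=20
  {A}: scan cost=200, card=200
  {BD}: card=800; try (B,hash)→2480, (B,nl_idx)→4000, (D,merge)→5080, (B,merge)→5360, (D,hash)→7440, (D,nl)→48120 …(+1); best=2480 via (B,hash)
  {CD}: card=2000; try (C,hash)→1000, (D,merge)→4140, (C,nl_idx)→4400, (C,merge)→4520, (D,hash)→7240, (D,nl)→8020 …(+1); best=1000 via (C,hash)
  {AC}: card=160; try (A,nl_idx)→340, (C,hash)→600, (C,nl_idx)→1360, (A,merge)→1940, (C,merge)→2120, (A,hash)→3240 …(+2); best=340 via (A,nl_idx)
  {BCD}: card=4000; try (C,hash)→3480, (B,hash)→4680, (C,nl_idx)→10480, (C,merge)→11400, (C,nl)→18480, (B,nl_idx)→19000 …(+2); best=3480 via (C,hash)
  {ACD}: card=16000; try (D,merge)→5780, (A,hash)→6200, (D,hash)→7700, (A,merge)→26800, (A,nl_idx)→33000, (D,nl)→64340 …(+1); best=5780 via (D,merge)
  {ABCD}: card=32000; try (A,hash)→10680, (B,hash)→23460, (A,merge)→57280, (A,nl_idx)→67480, (B,nl_idx)→149780, (B,merge)→246740 …(+2); best=10680 via (A,hash)

10680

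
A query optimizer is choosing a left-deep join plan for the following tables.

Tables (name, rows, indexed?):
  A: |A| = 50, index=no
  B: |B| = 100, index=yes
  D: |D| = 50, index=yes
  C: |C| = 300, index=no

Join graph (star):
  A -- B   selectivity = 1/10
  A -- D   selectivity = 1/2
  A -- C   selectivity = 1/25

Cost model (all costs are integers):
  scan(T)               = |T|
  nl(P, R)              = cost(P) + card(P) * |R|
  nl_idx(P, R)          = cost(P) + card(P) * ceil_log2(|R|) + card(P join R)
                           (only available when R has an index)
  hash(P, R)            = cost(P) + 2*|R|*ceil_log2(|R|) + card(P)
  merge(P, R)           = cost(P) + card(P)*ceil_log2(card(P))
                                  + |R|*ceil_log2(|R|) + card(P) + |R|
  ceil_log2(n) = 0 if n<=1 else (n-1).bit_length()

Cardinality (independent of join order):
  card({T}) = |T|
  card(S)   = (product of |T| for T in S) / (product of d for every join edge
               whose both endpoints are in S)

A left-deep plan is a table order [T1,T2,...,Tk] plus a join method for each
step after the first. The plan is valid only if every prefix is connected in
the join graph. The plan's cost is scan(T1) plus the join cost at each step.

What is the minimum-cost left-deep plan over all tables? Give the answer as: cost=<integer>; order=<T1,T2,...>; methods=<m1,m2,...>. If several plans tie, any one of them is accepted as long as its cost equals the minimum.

cost=9800; order=C,A,B,D; methods=hash,hash,hash

Selinger DP (subsets sized 1..n):
  {A}: scan cost=50, card=50
  {B}: scan cost=100, card=100
  {D}: scan cost=50, card=50
  {C}: scan cost=300, card=300
  {AB}: card=500; try (A,hash)→800, (B,nl_idx)→900, (B,merge)→1200, (A,merge)→1250, (B,hash)→1500, (B,nl)→5050 …(+1); best=800 via (A,hash)
  {AD}: card=1250; try (D,hash)→700, (A,hash)→700, (D,merge)→750, (A,merge)→750, (D,nl_idx)→1600, (D,nl)→2550 …(+1); best=700 via (D,hash)
  {AC}: card=600; try (A,hash)→1200, (C,merge)→3400, (A,merge)→3650, (C,hash)→5500, (C,nl)→15050, (A,nl)→15300; best=1200 via (A,hash)
  {ABD}: card=12500; try (D,hash)→1900, (B,hash)→3350, (D,merge)→6150, (D,nl_idx)→16300, (B,merge)→16500, (B,nl_idx)→21950 …(+2); best=1900 via (D,hash)
  {ABC}: card=6000; try (B,hash)→3200, (C,hash)→6700, (B,merge)→8600, (C,merge)→8800, (B,nl_idx)→11400, (B,nl)→61200 …(+1); best=3200 via (B,hash)
  {ACD}: card=15000; try (D,hash)→2400, (C,hash)→7350, (D,merge)→8150, (C,merge)→18700, (D,nl_idx)→19800, (D,nl)→31200 …(+1); best=2400 via (D,hash)
  {ABCD}: card=150000; try (D,hash)→9800, (B,hash)→18800, (C,hash)→19800, (D,merge)→87550, (D,nl_idx)→189200, (C,merge)→192400 …(+5); best=9800 via (D,hash)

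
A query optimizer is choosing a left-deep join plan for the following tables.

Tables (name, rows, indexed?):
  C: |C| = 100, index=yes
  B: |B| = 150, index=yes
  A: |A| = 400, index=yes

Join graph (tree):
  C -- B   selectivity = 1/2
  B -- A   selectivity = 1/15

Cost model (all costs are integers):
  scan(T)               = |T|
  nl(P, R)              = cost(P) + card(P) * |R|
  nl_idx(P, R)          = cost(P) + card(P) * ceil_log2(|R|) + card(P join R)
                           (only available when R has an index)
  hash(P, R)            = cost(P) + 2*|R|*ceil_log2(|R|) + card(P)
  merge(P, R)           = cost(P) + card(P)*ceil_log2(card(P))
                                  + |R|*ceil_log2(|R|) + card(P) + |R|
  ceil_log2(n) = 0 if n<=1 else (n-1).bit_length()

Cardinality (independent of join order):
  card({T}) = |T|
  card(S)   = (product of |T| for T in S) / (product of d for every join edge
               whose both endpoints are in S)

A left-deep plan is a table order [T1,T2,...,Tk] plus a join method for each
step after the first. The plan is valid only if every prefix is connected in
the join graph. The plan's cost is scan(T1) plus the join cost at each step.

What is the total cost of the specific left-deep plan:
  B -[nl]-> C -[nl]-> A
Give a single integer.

3015150

step 1: scan B: cost=150, card=150
step 2: join C via nl
    card(P join C) = 150*100/(2) = 7500
    cost = 150 + 150*100 = 15150
step 3: join A via nl
    card(P join A) = 7500*400/(15) = 200000
    cost = 15150 + 7500*400 = 3015150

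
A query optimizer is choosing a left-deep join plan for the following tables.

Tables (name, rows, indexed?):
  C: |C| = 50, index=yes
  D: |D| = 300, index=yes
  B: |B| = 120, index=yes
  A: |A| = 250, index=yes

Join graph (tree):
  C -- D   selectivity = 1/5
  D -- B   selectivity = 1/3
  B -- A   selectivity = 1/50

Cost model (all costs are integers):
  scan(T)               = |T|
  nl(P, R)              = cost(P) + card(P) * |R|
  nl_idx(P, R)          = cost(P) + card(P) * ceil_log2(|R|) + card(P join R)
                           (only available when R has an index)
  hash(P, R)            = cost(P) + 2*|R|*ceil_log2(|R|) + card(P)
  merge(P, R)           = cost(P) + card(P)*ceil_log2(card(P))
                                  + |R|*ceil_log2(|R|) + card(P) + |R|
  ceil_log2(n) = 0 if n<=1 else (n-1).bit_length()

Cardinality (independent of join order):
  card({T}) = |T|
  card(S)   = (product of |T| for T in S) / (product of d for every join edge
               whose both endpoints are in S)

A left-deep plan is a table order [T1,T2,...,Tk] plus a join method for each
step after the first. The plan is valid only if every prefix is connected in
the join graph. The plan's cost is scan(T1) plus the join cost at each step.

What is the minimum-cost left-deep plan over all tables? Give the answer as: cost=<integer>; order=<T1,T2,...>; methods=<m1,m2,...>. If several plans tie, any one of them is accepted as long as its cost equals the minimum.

cost=68280; order=B,A,D,C; methods=nl_idx,hash,hash

Selinger DP (subsets sized 1..n):
  {C}: scan cost=50, card=50
  {D}: scan cost=300, card=300
  {B}: scan cost=120, card=120
  {A}: scan cost=250, card=250
  {CD}: card=3000; try (C,hash)→1200, (D,merge)→3400, (D,nl_idx)→3500, (C,merge)→3650, (C,nl_idx)→5100, (D,hash)→5500 …(+2); best=1200 via (C,hash)
  {BD}: card=12000; try (B,hash)→2280, (D,merge)→4080, (B,merge)→4260, (D,hash)→5640, (D,nl_idx)→13200, (B,nl_idx)→14400 …(+2); best=2280 via (B,hash)
  {AB}: card=600; try (A,nl_idx)→1680, (B,hash)→2180, (B,nl_idx)→2600, (A,merge)→3330, (B,merge)→3460, (A,hash)→4240 …(+2); best=1680 via (A,nl_idx)
  {BCD}: card=120000; try (B,hash)→5880, (C,hash)→14880, (B,merge)→41160, (B,nl_idx)→142200, (C,merge)→182630, (C,nl_idx)→194280 …(+2); best=5880 via (B,hash)
  {ABD}: card=60000; try (D,hash)→7680, (D,merge)→11280, (A,hash)→18280, (D,nl_idx)→67080, (A,nl_idx)→158280, (D,nl)→181680 …(+2); best=7680 via (D,hash)
  {ABCD}: card=600000; try (C,hash)→68280, (A,hash)→129880, (C,nl_idx)→967680, (C,merge)→1028030, (A,nl_idx)→1565880, (A,merge)→2168130 …(+2); best=68280 via (C,hash)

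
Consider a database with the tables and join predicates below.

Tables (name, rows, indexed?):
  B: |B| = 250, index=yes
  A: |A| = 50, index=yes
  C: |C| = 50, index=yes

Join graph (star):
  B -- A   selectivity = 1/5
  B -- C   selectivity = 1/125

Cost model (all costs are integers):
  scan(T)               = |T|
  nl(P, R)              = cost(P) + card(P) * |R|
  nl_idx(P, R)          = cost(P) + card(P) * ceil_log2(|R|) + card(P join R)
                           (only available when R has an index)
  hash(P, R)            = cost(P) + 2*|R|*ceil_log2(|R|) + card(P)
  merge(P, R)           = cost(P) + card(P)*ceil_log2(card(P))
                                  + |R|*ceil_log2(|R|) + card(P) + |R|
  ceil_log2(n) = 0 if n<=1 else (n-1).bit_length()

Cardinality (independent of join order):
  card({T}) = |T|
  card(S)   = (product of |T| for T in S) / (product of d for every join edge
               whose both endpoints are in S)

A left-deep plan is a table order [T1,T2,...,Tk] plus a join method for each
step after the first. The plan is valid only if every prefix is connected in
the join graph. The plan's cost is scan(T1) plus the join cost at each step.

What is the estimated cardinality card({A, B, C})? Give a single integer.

1000

Tables in S: A(50), B(250), C(50)
Edges inside S: B-A(d=5), B-C(d=125)
numerator = 50 * 250 * 50 = 625000
denominator = 5 * 125 = 625
card(S) = 625000 / 625 = 1000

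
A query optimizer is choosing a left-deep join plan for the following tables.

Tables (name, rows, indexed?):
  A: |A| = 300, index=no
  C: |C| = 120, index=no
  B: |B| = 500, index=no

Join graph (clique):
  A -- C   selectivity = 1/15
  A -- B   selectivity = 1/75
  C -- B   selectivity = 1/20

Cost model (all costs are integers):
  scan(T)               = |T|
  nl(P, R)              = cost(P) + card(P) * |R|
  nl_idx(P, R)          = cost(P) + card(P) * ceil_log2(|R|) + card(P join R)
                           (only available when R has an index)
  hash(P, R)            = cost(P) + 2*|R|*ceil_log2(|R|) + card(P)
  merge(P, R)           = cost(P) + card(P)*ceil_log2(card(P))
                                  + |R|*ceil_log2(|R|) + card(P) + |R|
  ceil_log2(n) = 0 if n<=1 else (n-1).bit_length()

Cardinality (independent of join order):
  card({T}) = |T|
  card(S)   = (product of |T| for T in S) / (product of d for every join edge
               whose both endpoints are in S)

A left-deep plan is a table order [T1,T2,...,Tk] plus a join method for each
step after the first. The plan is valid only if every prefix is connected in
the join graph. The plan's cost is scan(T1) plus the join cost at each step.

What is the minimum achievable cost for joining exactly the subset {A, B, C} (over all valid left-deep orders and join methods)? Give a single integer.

Selinger DP over subsets of {A,B,C}:
  {A}: scan cost=300, card=300
  {C}: scan cost=120, card=120
  {B}: scan cost=500, card=500
  {AC}: card=2400; try (C,hash)→2280, (A,merge)→4080, (C,merge)→4260, (A,hash)→5640, (A,nl)→36120, (C,nl)→36300; best=2280 via (C,hash)
  {AB}: card=2000; try (A,hash)→6400, (B,merge)→8300, (A,merge)→8500, (B,hash)→9600, (B,nl)→150300, (A,nl)→150500; best=6400 via (A,hash)
  {BC}: card=3000; try (C,hash)→2680, (B,merge)→6080, (C,merge)→6460, (B,hash)→9240, (B,nl)→60120, (C,nl)→60500; best=2680 via (C,hash)
  {ABC}: card=800; try (C,hash)→10080, (A,hash)→11080, (B,hash)→13680, (C,merge)→31360, (B,merge)→38480, (A,merge)→44680 …(+3); best=10080 via (C,hash)

10080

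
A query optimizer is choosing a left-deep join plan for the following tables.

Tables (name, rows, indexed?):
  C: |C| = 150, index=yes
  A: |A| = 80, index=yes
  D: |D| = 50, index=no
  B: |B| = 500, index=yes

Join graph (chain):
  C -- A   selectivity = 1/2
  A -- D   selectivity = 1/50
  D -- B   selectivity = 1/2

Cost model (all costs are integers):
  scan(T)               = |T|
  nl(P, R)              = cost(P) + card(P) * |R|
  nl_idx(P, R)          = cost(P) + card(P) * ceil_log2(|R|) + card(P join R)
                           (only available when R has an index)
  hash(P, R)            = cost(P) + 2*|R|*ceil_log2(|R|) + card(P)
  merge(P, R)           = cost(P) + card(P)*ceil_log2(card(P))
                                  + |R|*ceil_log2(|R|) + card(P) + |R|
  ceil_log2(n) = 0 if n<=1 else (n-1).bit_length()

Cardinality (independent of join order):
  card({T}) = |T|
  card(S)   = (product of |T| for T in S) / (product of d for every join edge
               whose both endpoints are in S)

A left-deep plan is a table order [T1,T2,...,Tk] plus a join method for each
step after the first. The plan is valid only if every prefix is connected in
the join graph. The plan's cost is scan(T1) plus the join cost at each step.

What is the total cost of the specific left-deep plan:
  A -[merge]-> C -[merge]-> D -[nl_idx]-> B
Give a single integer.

1640420

step 1: scan A: cost=80, card=80
step 2: join C via merge
    card(P join C) = 80*150/(2) = 6000
    cost = 80 + 80*7 + 150*8 + 80 + 150 = 2070
step 3: join D via merge
    card(P join D) = 6000*50/(50) = 6000
    cost = 2070 + 6000*13 + 50*6 + 6000 + 50 = 86420
step 4: join B via nl_idx
    card(P join B) = 6000*500/(2) = 1500000
    cost = 86420 + 6000*9 + 1500000 = 1640420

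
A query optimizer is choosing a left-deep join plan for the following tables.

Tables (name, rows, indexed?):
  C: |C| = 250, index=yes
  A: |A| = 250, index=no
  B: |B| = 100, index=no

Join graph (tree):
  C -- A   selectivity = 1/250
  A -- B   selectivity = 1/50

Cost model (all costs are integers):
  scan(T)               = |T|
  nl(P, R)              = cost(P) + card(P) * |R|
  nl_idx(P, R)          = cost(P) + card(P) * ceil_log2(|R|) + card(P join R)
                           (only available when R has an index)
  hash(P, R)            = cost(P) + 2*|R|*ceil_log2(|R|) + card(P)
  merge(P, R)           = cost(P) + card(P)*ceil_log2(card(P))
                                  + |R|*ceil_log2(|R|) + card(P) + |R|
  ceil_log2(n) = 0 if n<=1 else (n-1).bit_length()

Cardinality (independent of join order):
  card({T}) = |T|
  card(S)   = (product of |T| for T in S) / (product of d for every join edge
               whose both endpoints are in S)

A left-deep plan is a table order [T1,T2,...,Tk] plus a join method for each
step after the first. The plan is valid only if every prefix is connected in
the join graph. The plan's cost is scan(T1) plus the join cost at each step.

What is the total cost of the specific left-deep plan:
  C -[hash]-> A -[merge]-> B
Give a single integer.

step 1: scan C: cost=250, card=250
step 2: join A via hash
    card(P join A) = 250*250/(250) = 250
    cost = 250 + 2*250*8 + 250 = 4500
step 3: join B via merge
    card(P join B) = 250*100/(50) = 500
    cost = 4500 + 250*8 + 100*7 + 250 + 100 = 7550

7550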